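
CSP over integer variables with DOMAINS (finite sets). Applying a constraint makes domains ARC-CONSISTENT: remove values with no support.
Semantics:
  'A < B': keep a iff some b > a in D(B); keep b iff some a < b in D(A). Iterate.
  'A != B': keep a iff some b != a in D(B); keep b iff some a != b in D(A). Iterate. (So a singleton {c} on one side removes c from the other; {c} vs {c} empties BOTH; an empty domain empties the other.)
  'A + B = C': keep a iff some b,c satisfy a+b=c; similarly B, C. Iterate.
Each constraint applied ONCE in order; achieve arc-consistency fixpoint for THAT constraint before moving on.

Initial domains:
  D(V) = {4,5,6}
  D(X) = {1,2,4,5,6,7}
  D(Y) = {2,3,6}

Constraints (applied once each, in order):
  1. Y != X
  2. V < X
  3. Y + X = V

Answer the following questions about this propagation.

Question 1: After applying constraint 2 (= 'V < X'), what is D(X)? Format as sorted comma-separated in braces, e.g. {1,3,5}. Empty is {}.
Constraint 1 (Y != X) on D(Y)={2,3,6} D(X)={1,2,4,5,6,7}: no change
Constraint 2 (V < X) on D(V)={4,5,6} D(X)={1,2,4,5,6,7}: X {1,2,4,5,6,7}->{5,6,7}
So after constraint 2: D(X) = {5,6,7}

Answer: {5,6,7}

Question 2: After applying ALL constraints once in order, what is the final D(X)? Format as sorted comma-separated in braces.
Constraint 1 (Y != X) on D(Y)={2,3,6} D(X)={1,2,4,5,6,7}: no change
Constraint 2 (V < X) on D(V)={4,5,6} D(X)={1,2,4,5,6,7}: X {1,2,4,5,6,7}->{5,6,7}
Constraint 3 (Y + X = V) on D(Y)={2,3,6} D(X)={5,6,7} D(V)={4,5,6}: Y {2,3,6}->{}; X {5,6,7}->{}; V {4,5,6}->{}
So after all 3 constraints: D(X) = {}

Answer: {}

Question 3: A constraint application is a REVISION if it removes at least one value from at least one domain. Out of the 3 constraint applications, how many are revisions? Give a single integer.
Constraint 1 (Y != X) on D(Y)={2,3,6} D(X)={1,2,4,5,6,7}: no change => not a revision
Constraint 2 (V < X) on D(V)={4,5,6} D(X)={1,2,4,5,6,7}: X {1,2,4,5,6,7}->{5,6,7} => REVISION
Constraint 3 (Y + X = V) on D(Y)={2,3,6} D(X)={5,6,7} D(V)={4,5,6}: Y {2,3,6}->{}; X {5,6,7}->{}; V {4,5,6}->{} => REVISION
Total revisions = 2

Answer: 2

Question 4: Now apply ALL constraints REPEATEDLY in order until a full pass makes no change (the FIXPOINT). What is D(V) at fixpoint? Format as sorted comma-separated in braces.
pass 0 (initial): D(V)={4,5,6}
pass 1: V {4,5,6}->{}; X {1,2,4,5,6,7}->{}; Y {2,3,6}->{}
pass 2: no change
Fixpoint after 2 passes: D(V) = {}

Answer: {}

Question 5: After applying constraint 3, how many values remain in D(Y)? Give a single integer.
Answer: 0

Derivation:
Constraint 1 (Y != X) on D(Y)={2,3,6} D(X)={1,2,4,5,6,7}: no change
Constraint 2 (V < X) on D(V)={4,5,6} D(X)={1,2,4,5,6,7}: X {1,2,4,5,6,7}->{5,6,7}
Constraint 3 (Y + X = V) on D(Y)={2,3,6} D(X)={5,6,7} D(V)={4,5,6}: Y {2,3,6}->{}; X {5,6,7}->{}; V {4,5,6}->{}
So after constraint 3: D(Y)={}, size = 0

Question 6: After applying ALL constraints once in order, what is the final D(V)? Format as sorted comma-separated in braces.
Answer: {}

Derivation:
Constraint 1 (Y != X) on D(Y)={2,3,6} D(X)={1,2,4,5,6,7}: no change
Constraint 2 (V < X) on D(V)={4,5,6} D(X)={1,2,4,5,6,7}: X {1,2,4,5,6,7}->{5,6,7}
Constraint 3 (Y + X = V) on D(Y)={2,3,6} D(X)={5,6,7} D(V)={4,5,6}: Y {2,3,6}->{}; X {5,6,7}->{}; V {4,5,6}->{}
So after all 3 constraints: D(V) = {}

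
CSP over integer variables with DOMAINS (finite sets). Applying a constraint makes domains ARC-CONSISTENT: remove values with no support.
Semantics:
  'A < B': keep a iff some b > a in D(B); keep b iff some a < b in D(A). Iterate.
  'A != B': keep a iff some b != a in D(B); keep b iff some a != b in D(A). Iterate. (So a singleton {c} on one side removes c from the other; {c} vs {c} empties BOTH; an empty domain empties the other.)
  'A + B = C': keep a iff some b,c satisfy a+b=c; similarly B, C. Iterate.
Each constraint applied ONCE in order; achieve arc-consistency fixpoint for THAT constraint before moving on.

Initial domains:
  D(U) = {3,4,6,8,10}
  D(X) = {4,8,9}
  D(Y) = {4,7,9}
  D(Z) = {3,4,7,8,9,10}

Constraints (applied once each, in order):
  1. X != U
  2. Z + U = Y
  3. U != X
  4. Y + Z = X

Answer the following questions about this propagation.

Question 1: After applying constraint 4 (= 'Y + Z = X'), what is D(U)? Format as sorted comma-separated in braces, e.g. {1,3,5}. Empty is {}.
Answer: {3,4,6}

Derivation:
Constraint 1 (X != U) on D(X)={4,8,9} D(U)={3,4,6,8,10}: no change
Constraint 2 (Z + U = Y) on D(Z)={3,4,7,8,9,10} D(U)={3,4,6,8,10} D(Y)={4,7,9}: Z {3,4,7,8,9,10}->{3,4}; U {3,4,6,8,10}->{3,4,6}; Y {4,7,9}->{7,9}
Constraint 3 (U != X) on D(U)={3,4,6} D(X)={4,8,9}: no change
Constraint 4 (Y + Z = X) on D(Y)={7,9} D(Z)={3,4} D(X)={4,8,9}: Y {7,9}->{}; Z {3,4}->{}; X {4,8,9}->{}
So after constraint 4: D(U) = {3,4,6}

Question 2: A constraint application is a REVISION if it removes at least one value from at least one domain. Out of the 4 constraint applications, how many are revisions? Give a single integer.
Constraint 1 (X != U) on D(X)={4,8,9} D(U)={3,4,6,8,10}: no change => not a revision
Constraint 2 (Z + U = Y) on D(Z)={3,4,7,8,9,10} D(U)={3,4,6,8,10} D(Y)={4,7,9}: Z {3,4,7,8,9,10}->{3,4}; U {3,4,6,8,10}->{3,4,6}; Y {4,7,9}->{7,9} => REVISION
Constraint 3 (U != X) on D(U)={3,4,6} D(X)={4,8,9}: no change => not a revision
Constraint 4 (Y + Z = X) on D(Y)={7,9} D(Z)={3,4} D(X)={4,8,9}: Y {7,9}->{}; Z {3,4}->{}; X {4,8,9}->{} => REVISION
Total revisions = 2

Answer: 2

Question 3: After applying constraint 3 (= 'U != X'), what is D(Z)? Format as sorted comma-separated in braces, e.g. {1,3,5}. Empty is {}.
Answer: {3,4}

Derivation:
Constraint 1 (X != U) on D(X)={4,8,9} D(U)={3,4,6,8,10}: no change
Constraint 2 (Z + U = Y) on D(Z)={3,4,7,8,9,10} D(U)={3,4,6,8,10} D(Y)={4,7,9}: Z {3,4,7,8,9,10}->{3,4}; U {3,4,6,8,10}->{3,4,6}; Y {4,7,9}->{7,9}
Constraint 3 (U != X) on D(U)={3,4,6} D(X)={4,8,9}: no change
So after constraint 3: D(Z) = {3,4}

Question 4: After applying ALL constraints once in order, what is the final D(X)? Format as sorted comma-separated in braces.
Constraint 1 (X != U) on D(X)={4,8,9} D(U)={3,4,6,8,10}: no change
Constraint 2 (Z + U = Y) on D(Z)={3,4,7,8,9,10} D(U)={3,4,6,8,10} D(Y)={4,7,9}: Z {3,4,7,8,9,10}->{3,4}; U {3,4,6,8,10}->{3,4,6}; Y {4,7,9}->{7,9}
Constraint 3 (U != X) on D(U)={3,4,6} D(X)={4,8,9}: no change
Constraint 4 (Y + Z = X) on D(Y)={7,9} D(Z)={3,4} D(X)={4,8,9}: Y {7,9}->{}; Z {3,4}->{}; X {4,8,9}->{}
So after all 4 constraints: D(X) = {}

Answer: {}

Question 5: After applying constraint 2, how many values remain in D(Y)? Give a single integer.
Answer: 2

Derivation:
Constraint 1 (X != U) on D(X)={4,8,9} D(U)={3,4,6,8,10}: no change
Constraint 2 (Z + U = Y) on D(Z)={3,4,7,8,9,10} D(U)={3,4,6,8,10} D(Y)={4,7,9}: Z {3,4,7,8,9,10}->{3,4}; U {3,4,6,8,10}->{3,4,6}; Y {4,7,9}->{7,9}
So after constraint 2: D(Y)={7,9}, size = 2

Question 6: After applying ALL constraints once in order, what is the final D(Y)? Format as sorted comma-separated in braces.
Constraint 1 (X != U) on D(X)={4,8,9} D(U)={3,4,6,8,10}: no change
Constraint 2 (Z + U = Y) on D(Z)={3,4,7,8,9,10} D(U)={3,4,6,8,10} D(Y)={4,7,9}: Z {3,4,7,8,9,10}->{3,4}; U {3,4,6,8,10}->{3,4,6}; Y {4,7,9}->{7,9}
Constraint 3 (U != X) on D(U)={3,4,6} D(X)={4,8,9}: no change
Constraint 4 (Y + Z = X) on D(Y)={7,9} D(Z)={3,4} D(X)={4,8,9}: Y {7,9}->{}; Z {3,4}->{}; X {4,8,9}->{}
So after all 4 constraints: D(Y) = {}

Answer: {}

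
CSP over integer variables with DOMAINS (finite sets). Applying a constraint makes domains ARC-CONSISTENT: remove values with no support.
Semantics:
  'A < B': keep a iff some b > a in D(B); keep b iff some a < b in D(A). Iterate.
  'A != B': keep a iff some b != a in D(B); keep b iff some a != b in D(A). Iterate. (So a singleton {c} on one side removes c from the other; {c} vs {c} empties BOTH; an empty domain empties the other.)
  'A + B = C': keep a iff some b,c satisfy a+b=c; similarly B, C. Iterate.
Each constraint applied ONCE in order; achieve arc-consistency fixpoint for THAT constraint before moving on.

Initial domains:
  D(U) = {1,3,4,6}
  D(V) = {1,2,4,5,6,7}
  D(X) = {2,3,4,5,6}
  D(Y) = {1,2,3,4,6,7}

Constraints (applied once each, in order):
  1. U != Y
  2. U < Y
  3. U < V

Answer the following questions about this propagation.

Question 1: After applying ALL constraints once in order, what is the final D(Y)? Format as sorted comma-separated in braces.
Answer: {2,3,4,6,7}

Derivation:
Constraint 1 (U != Y) on D(U)={1,3,4,6} D(Y)={1,2,3,4,6,7}: no change
Constraint 2 (U < Y) on D(U)={1,3,4,6} D(Y)={1,2,3,4,6,7}: Y {1,2,3,4,6,7}->{2,3,4,6,7}
Constraint 3 (U < V) on D(U)={1,3,4,6} D(V)={1,2,4,5,6,7}: V {1,2,4,5,6,7}->{2,4,5,6,7}
So after all 3 constraints: D(Y) = {2,3,4,6,7}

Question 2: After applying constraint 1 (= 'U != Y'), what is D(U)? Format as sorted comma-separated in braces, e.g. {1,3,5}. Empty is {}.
Constraint 1 (U != Y) on D(U)={1,3,4,6} D(Y)={1,2,3,4,6,7}: no change
So after constraint 1: D(U) = {1,3,4,6}

Answer: {1,3,4,6}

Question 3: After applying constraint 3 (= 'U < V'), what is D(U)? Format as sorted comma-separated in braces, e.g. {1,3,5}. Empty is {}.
Answer: {1,3,4,6}

Derivation:
Constraint 1 (U != Y) on D(U)={1,3,4,6} D(Y)={1,2,3,4,6,7}: no change
Constraint 2 (U < Y) on D(U)={1,3,4,6} D(Y)={1,2,3,4,6,7}: Y {1,2,3,4,6,7}->{2,3,4,6,7}
Constraint 3 (U < V) on D(U)={1,3,4,6} D(V)={1,2,4,5,6,7}: V {1,2,4,5,6,7}->{2,4,5,6,7}
So after constraint 3: D(U) = {1,3,4,6}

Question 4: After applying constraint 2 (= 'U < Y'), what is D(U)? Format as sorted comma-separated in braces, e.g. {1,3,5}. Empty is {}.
Answer: {1,3,4,6}

Derivation:
Constraint 1 (U != Y) on D(U)={1,3,4,6} D(Y)={1,2,3,4,6,7}: no change
Constraint 2 (U < Y) on D(U)={1,3,4,6} D(Y)={1,2,3,4,6,7}: Y {1,2,3,4,6,7}->{2,3,4,6,7}
So after constraint 2: D(U) = {1,3,4,6}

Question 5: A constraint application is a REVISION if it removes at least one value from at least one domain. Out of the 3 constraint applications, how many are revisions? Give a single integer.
Answer: 2

Derivation:
Constraint 1 (U != Y) on D(U)={1,3,4,6} D(Y)={1,2,3,4,6,7}: no change => not a revision
Constraint 2 (U < Y) on D(U)={1,3,4,6} D(Y)={1,2,3,4,6,7}: Y {1,2,3,4,6,7}->{2,3,4,6,7} => REVISION
Constraint 3 (U < V) on D(U)={1,3,4,6} D(V)={1,2,4,5,6,7}: V {1,2,4,5,6,7}->{2,4,5,6,7} => REVISION
Total revisions = 2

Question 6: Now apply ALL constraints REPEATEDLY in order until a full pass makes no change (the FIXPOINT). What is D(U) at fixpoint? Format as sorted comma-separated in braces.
pass 0 (initial): D(U)={1,3,4,6}
pass 1: V {1,2,4,5,6,7}->{2,4,5,6,7}; Y {1,2,3,4,6,7}->{2,3,4,6,7}
pass 2: no change
Fixpoint after 2 passes: D(U) = {1,3,4,6}

Answer: {1,3,4,6}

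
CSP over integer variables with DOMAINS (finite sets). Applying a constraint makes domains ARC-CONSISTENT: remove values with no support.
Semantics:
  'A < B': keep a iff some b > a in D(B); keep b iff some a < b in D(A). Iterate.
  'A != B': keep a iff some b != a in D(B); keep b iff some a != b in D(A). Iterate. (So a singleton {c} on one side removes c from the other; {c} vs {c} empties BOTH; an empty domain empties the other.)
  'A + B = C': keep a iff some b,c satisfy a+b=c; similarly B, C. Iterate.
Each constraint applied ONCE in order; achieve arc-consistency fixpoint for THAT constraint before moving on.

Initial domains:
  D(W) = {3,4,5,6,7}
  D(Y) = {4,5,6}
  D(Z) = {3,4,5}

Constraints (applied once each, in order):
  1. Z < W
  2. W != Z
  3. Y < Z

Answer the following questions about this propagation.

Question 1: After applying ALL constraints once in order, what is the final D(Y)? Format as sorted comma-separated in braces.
Constraint 1 (Z < W) on D(Z)={3,4,5} D(W)={3,4,5,6,7}: W {3,4,5,6,7}->{4,5,6,7}
Constraint 2 (W != Z) on D(W)={4,5,6,7} D(Z)={3,4,5}: no change
Constraint 3 (Y < Z) on D(Y)={4,5,6} D(Z)={3,4,5}: Y {4,5,6}->{4}; Z {3,4,5}->{5}
So after all 3 constraints: D(Y) = {4}

Answer: {4}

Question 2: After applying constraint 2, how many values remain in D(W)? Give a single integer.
Constraint 1 (Z < W) on D(Z)={3,4,5} D(W)={3,4,5,6,7}: W {3,4,5,6,7}->{4,5,6,7}
Constraint 2 (W != Z) on D(W)={4,5,6,7} D(Z)={3,4,5}: no change
So after constraint 2: D(W)={4,5,6,7}, size = 4

Answer: 4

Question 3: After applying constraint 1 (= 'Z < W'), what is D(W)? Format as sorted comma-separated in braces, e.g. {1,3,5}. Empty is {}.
Constraint 1 (Z < W) on D(Z)={3,4,5} D(W)={3,4,5,6,7}: W {3,4,5,6,7}->{4,5,6,7}
So after constraint 1: D(W) = {4,5,6,7}

Answer: {4,5,6,7}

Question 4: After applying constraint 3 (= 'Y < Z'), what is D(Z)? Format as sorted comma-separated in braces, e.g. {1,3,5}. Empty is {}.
Constraint 1 (Z < W) on D(Z)={3,4,5} D(W)={3,4,5,6,7}: W {3,4,5,6,7}->{4,5,6,7}
Constraint 2 (W != Z) on D(W)={4,5,6,7} D(Z)={3,4,5}: no change
Constraint 3 (Y < Z) on D(Y)={4,5,6} D(Z)={3,4,5}: Y {4,5,6}->{4}; Z {3,4,5}->{5}
So after constraint 3: D(Z) = {5}

Answer: {5}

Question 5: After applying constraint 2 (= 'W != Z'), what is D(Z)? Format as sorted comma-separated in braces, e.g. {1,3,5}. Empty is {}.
Answer: {3,4,5}

Derivation:
Constraint 1 (Z < W) on D(Z)={3,4,5} D(W)={3,4,5,6,7}: W {3,4,5,6,7}->{4,5,6,7}
Constraint 2 (W != Z) on D(W)={4,5,6,7} D(Z)={3,4,5}: no change
So after constraint 2: D(Z) = {3,4,5}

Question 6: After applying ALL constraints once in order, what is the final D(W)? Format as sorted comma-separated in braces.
Answer: {4,5,6,7}

Derivation:
Constraint 1 (Z < W) on D(Z)={3,4,5} D(W)={3,4,5,6,7}: W {3,4,5,6,7}->{4,5,6,7}
Constraint 2 (W != Z) on D(W)={4,5,6,7} D(Z)={3,4,5}: no change
Constraint 3 (Y < Z) on D(Y)={4,5,6} D(Z)={3,4,5}: Y {4,5,6}->{4}; Z {3,4,5}->{5}
So after all 3 constraints: D(W) = {4,5,6,7}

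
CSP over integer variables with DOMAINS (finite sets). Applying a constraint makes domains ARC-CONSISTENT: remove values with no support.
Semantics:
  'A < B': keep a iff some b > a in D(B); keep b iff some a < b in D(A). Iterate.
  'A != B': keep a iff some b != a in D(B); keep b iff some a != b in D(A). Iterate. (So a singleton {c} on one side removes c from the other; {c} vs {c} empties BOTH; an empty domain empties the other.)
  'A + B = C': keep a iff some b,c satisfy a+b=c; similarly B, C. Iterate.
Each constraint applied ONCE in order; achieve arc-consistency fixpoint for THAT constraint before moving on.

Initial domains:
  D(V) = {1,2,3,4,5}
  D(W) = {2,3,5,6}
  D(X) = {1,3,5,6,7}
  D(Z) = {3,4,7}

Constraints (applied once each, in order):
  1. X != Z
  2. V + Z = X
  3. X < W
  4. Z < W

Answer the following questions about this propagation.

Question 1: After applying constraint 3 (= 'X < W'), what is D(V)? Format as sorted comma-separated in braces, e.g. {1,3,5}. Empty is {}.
Answer: {1,2,3,4}

Derivation:
Constraint 1 (X != Z) on D(X)={1,3,5,6,7} D(Z)={3,4,7}: no change
Constraint 2 (V + Z = X) on D(V)={1,2,3,4,5} D(Z)={3,4,7} D(X)={1,3,5,6,7}: V {1,2,3,4,5}->{1,2,3,4}; Z {3,4,7}->{3,4}; X {1,3,5,6,7}->{5,6,7}
Constraint 3 (X < W) on D(X)={5,6,7} D(W)={2,3,5,6}: X {5,6,7}->{5}; W {2,3,5,6}->{6}
So after constraint 3: D(V) = {1,2,3,4}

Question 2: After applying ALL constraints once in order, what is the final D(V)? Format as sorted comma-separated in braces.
Constraint 1 (X != Z) on D(X)={1,3,5,6,7} D(Z)={3,4,7}: no change
Constraint 2 (V + Z = X) on D(V)={1,2,3,4,5} D(Z)={3,4,7} D(X)={1,3,5,6,7}: V {1,2,3,4,5}->{1,2,3,4}; Z {3,4,7}->{3,4}; X {1,3,5,6,7}->{5,6,7}
Constraint 3 (X < W) on D(X)={5,6,7} D(W)={2,3,5,6}: X {5,6,7}->{5}; W {2,3,5,6}->{6}
Constraint 4 (Z < W) on D(Z)={3,4} D(W)={6}: no change
So after all 4 constraints: D(V) = {1,2,3,4}

Answer: {1,2,3,4}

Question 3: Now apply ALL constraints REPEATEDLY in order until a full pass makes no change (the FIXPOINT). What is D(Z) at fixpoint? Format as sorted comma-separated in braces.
Answer: {3,4}

Derivation:
pass 0 (initial): D(Z)={3,4,7}
pass 1: V {1,2,3,4,5}->{1,2,3,4}; W {2,3,5,6}->{6}; X {1,3,5,6,7}->{5}; Z {3,4,7}->{3,4}
pass 2: V {1,2,3,4}->{1,2}
pass 3: no change
Fixpoint after 3 passes: D(Z) = {3,4}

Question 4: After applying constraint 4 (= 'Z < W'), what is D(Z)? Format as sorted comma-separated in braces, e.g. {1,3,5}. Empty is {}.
Constraint 1 (X != Z) on D(X)={1,3,5,6,7} D(Z)={3,4,7}: no change
Constraint 2 (V + Z = X) on D(V)={1,2,3,4,5} D(Z)={3,4,7} D(X)={1,3,5,6,7}: V {1,2,3,4,5}->{1,2,3,4}; Z {3,4,7}->{3,4}; X {1,3,5,6,7}->{5,6,7}
Constraint 3 (X < W) on D(X)={5,6,7} D(W)={2,3,5,6}: X {5,6,7}->{5}; W {2,3,5,6}->{6}
Constraint 4 (Z < W) on D(Z)={3,4} D(W)={6}: no change
So after constraint 4: D(Z) = {3,4}

Answer: {3,4}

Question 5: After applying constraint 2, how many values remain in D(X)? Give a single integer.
Answer: 3

Derivation:
Constraint 1 (X != Z) on D(X)={1,3,5,6,7} D(Z)={3,4,7}: no change
Constraint 2 (V + Z = X) on D(V)={1,2,3,4,5} D(Z)={3,4,7} D(X)={1,3,5,6,7}: V {1,2,3,4,5}->{1,2,3,4}; Z {3,4,7}->{3,4}; X {1,3,5,6,7}->{5,6,7}
So after constraint 2: D(X)={5,6,7}, size = 3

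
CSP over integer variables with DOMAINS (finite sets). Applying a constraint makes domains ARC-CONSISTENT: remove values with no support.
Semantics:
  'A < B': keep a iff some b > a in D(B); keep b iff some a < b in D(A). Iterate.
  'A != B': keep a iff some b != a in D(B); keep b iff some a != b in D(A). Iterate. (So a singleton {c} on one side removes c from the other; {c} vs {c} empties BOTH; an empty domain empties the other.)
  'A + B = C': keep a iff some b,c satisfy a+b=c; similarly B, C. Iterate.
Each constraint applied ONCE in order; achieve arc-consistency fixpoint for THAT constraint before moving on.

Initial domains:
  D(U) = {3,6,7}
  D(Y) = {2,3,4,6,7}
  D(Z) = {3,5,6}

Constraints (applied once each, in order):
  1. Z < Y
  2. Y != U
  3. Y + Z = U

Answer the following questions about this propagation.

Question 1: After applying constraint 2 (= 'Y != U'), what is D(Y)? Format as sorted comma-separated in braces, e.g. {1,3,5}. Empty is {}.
Answer: {4,6,7}

Derivation:
Constraint 1 (Z < Y) on D(Z)={3,5,6} D(Y)={2,3,4,6,7}: Y {2,3,4,6,7}->{4,6,7}
Constraint 2 (Y != U) on D(Y)={4,6,7} D(U)={3,6,7}: no change
So after constraint 2: D(Y) = {4,6,7}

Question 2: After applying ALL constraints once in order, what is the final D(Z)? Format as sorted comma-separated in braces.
Answer: {3}

Derivation:
Constraint 1 (Z < Y) on D(Z)={3,5,6} D(Y)={2,3,4,6,7}: Y {2,3,4,6,7}->{4,6,7}
Constraint 2 (Y != U) on D(Y)={4,6,7} D(U)={3,6,7}: no change
Constraint 3 (Y + Z = U) on D(Y)={4,6,7} D(Z)={3,5,6} D(U)={3,6,7}: Y {4,6,7}->{4}; Z {3,5,6}->{3}; U {3,6,7}->{7}
So after all 3 constraints: D(Z) = {3}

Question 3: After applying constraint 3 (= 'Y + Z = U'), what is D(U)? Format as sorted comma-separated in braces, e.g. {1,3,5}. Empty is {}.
Answer: {7}

Derivation:
Constraint 1 (Z < Y) on D(Z)={3,5,6} D(Y)={2,3,4,6,7}: Y {2,3,4,6,7}->{4,6,7}
Constraint 2 (Y != U) on D(Y)={4,6,7} D(U)={3,6,7}: no change
Constraint 3 (Y + Z = U) on D(Y)={4,6,7} D(Z)={3,5,6} D(U)={3,6,7}: Y {4,6,7}->{4}; Z {3,5,6}->{3}; U {3,6,7}->{7}
So after constraint 3: D(U) = {7}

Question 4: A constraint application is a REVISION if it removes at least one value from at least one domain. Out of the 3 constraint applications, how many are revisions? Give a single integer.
Constraint 1 (Z < Y) on D(Z)={3,5,6} D(Y)={2,3,4,6,7}: Y {2,3,4,6,7}->{4,6,7} => REVISION
Constraint 2 (Y != U) on D(Y)={4,6,7} D(U)={3,6,7}: no change => not a revision
Constraint 3 (Y + Z = U) on D(Y)={4,6,7} D(Z)={3,5,6} D(U)={3,6,7}: Y {4,6,7}->{4}; Z {3,5,6}->{3}; U {3,6,7}->{7} => REVISION
Total revisions = 2

Answer: 2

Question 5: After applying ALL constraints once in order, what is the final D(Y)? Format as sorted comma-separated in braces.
Constraint 1 (Z < Y) on D(Z)={3,5,6} D(Y)={2,3,4,6,7}: Y {2,3,4,6,7}->{4,6,7}
Constraint 2 (Y != U) on D(Y)={4,6,7} D(U)={3,6,7}: no change
Constraint 3 (Y + Z = U) on D(Y)={4,6,7} D(Z)={3,5,6} D(U)={3,6,7}: Y {4,6,7}->{4}; Z {3,5,6}->{3}; U {3,6,7}->{7}
So after all 3 constraints: D(Y) = {4}

Answer: {4}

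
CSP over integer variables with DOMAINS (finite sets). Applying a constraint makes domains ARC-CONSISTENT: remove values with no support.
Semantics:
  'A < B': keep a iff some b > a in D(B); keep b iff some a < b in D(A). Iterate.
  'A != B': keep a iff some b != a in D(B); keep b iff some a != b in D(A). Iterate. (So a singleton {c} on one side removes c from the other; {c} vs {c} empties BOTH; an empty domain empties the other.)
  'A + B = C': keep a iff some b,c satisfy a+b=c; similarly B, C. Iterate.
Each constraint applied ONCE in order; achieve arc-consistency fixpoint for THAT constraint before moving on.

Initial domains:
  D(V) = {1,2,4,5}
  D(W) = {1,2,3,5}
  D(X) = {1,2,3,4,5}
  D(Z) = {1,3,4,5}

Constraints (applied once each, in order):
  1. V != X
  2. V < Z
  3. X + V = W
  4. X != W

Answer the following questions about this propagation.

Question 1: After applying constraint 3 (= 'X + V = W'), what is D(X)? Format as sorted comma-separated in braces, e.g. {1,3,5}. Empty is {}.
Constraint 1 (V != X) on D(V)={1,2,4,5} D(X)={1,2,3,4,5}: no change
Constraint 2 (V < Z) on D(V)={1,2,4,5} D(Z)={1,3,4,5}: V {1,2,4,5}->{1,2,4}; Z {1,3,4,5}->{3,4,5}
Constraint 3 (X + V = W) on D(X)={1,2,3,4,5} D(V)={1,2,4} D(W)={1,2,3,5}: X {1,2,3,4,5}->{1,2,3,4}; W {1,2,3,5}->{2,3,5}
So after constraint 3: D(X) = {1,2,3,4}

Answer: {1,2,3,4}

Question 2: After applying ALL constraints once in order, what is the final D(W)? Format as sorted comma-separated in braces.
Constraint 1 (V != X) on D(V)={1,2,4,5} D(X)={1,2,3,4,5}: no change
Constraint 2 (V < Z) on D(V)={1,2,4,5} D(Z)={1,3,4,5}: V {1,2,4,5}->{1,2,4}; Z {1,3,4,5}->{3,4,5}
Constraint 3 (X + V = W) on D(X)={1,2,3,4,5} D(V)={1,2,4} D(W)={1,2,3,5}: X {1,2,3,4,5}->{1,2,3,4}; W {1,2,3,5}->{2,3,5}
Constraint 4 (X != W) on D(X)={1,2,3,4} D(W)={2,3,5}: no change
So after all 4 constraints: D(W) = {2,3,5}

Answer: {2,3,5}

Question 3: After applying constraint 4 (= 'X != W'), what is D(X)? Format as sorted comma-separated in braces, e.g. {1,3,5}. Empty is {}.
Answer: {1,2,3,4}

Derivation:
Constraint 1 (V != X) on D(V)={1,2,4,5} D(X)={1,2,3,4,5}: no change
Constraint 2 (V < Z) on D(V)={1,2,4,5} D(Z)={1,3,4,5}: V {1,2,4,5}->{1,2,4}; Z {1,3,4,5}->{3,4,5}
Constraint 3 (X + V = W) on D(X)={1,2,3,4,5} D(V)={1,2,4} D(W)={1,2,3,5}: X {1,2,3,4,5}->{1,2,3,4}; W {1,2,3,5}->{2,3,5}
Constraint 4 (X != W) on D(X)={1,2,3,4} D(W)={2,3,5}: no change
So after constraint 4: D(X) = {1,2,3,4}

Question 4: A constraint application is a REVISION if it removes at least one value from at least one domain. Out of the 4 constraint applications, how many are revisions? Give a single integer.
Answer: 2

Derivation:
Constraint 1 (V != X) on D(V)={1,2,4,5} D(X)={1,2,3,4,5}: no change => not a revision
Constraint 2 (V < Z) on D(V)={1,2,4,5} D(Z)={1,3,4,5}: V {1,2,4,5}->{1,2,4}; Z {1,3,4,5}->{3,4,5} => REVISION
Constraint 3 (X + V = W) on D(X)={1,2,3,4,5} D(V)={1,2,4} D(W)={1,2,3,5}: X {1,2,3,4,5}->{1,2,3,4}; W {1,2,3,5}->{2,3,5} => REVISION
Constraint 4 (X != W) on D(X)={1,2,3,4} D(W)={2,3,5}: no change => not a revision
Total revisions = 2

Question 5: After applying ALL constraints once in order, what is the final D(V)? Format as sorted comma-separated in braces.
Constraint 1 (V != X) on D(V)={1,2,4,5} D(X)={1,2,3,4,5}: no change
Constraint 2 (V < Z) on D(V)={1,2,4,5} D(Z)={1,3,4,5}: V {1,2,4,5}->{1,2,4}; Z {1,3,4,5}->{3,4,5}
Constraint 3 (X + V = W) on D(X)={1,2,3,4,5} D(V)={1,2,4} D(W)={1,2,3,5}: X {1,2,3,4,5}->{1,2,3,4}; W {1,2,3,5}->{2,3,5}
Constraint 4 (X != W) on D(X)={1,2,3,4} D(W)={2,3,5}: no change
So after all 4 constraints: D(V) = {1,2,4}

Answer: {1,2,4}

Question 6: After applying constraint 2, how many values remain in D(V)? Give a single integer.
Constraint 1 (V != X) on D(V)={1,2,4,5} D(X)={1,2,3,4,5}: no change
Constraint 2 (V < Z) on D(V)={1,2,4,5} D(Z)={1,3,4,5}: V {1,2,4,5}->{1,2,4}; Z {1,3,4,5}->{3,4,5}
So after constraint 2: D(V)={1,2,4}, size = 3

Answer: 3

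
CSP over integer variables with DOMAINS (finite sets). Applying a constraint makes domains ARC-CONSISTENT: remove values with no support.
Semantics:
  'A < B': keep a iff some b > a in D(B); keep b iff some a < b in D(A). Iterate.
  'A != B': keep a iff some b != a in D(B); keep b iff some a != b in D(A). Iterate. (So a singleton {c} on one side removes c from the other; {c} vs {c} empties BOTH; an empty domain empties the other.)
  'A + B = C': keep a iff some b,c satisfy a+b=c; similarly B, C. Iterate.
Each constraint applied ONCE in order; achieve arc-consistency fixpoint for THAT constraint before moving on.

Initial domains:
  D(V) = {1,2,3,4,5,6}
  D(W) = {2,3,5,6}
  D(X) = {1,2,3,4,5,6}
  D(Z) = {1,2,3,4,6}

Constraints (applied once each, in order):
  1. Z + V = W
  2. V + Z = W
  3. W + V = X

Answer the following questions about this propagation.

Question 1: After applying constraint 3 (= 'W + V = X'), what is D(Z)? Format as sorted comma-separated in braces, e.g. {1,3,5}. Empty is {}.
Answer: {1,2,3,4}

Derivation:
Constraint 1 (Z + V = W) on D(Z)={1,2,3,4,6} D(V)={1,2,3,4,5,6} D(W)={2,3,5,6}: Z {1,2,3,4,6}->{1,2,3,4}; V {1,2,3,4,5,6}->{1,2,3,4,5}
Constraint 2 (V + Z = W) on D(V)={1,2,3,4,5} D(Z)={1,2,3,4} D(W)={2,3,5,6}: no change
Constraint 3 (W + V = X) on D(W)={2,3,5,6} D(V)={1,2,3,4,5} D(X)={1,2,3,4,5,6}: W {2,3,5,6}->{2,3,5}; V {1,2,3,4,5}->{1,2,3,4}; X {1,2,3,4,5,6}->{3,4,5,6}
So after constraint 3: D(Z) = {1,2,3,4}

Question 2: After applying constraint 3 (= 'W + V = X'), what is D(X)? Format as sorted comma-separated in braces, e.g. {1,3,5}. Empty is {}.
Constraint 1 (Z + V = W) on D(Z)={1,2,3,4,6} D(V)={1,2,3,4,5,6} D(W)={2,3,5,6}: Z {1,2,3,4,6}->{1,2,3,4}; V {1,2,3,4,5,6}->{1,2,3,4,5}
Constraint 2 (V + Z = W) on D(V)={1,2,3,4,5} D(Z)={1,2,3,4} D(W)={2,3,5,6}: no change
Constraint 3 (W + V = X) on D(W)={2,3,5,6} D(V)={1,2,3,4,5} D(X)={1,2,3,4,5,6}: W {2,3,5,6}->{2,3,5}; V {1,2,3,4,5}->{1,2,3,4}; X {1,2,3,4,5,6}->{3,4,5,6}
So after constraint 3: D(X) = {3,4,5,6}

Answer: {3,4,5,6}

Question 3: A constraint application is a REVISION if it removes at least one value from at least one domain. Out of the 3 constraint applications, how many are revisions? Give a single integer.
Constraint 1 (Z + V = W) on D(Z)={1,2,3,4,6} D(V)={1,2,3,4,5,6} D(W)={2,3,5,6}: Z {1,2,3,4,6}->{1,2,3,4}; V {1,2,3,4,5,6}->{1,2,3,4,5} => REVISION
Constraint 2 (V + Z = W) on D(V)={1,2,3,4,5} D(Z)={1,2,3,4} D(W)={2,3,5,6}: no change => not a revision
Constraint 3 (W + V = X) on D(W)={2,3,5,6} D(V)={1,2,3,4,5} D(X)={1,2,3,4,5,6}: W {2,3,5,6}->{2,3,5}; V {1,2,3,4,5}->{1,2,3,4}; X {1,2,3,4,5,6}->{3,4,5,6} => REVISION
Total revisions = 2

Answer: 2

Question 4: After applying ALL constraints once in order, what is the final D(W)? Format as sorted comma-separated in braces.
Answer: {2,3,5}

Derivation:
Constraint 1 (Z + V = W) on D(Z)={1,2,3,4,6} D(V)={1,2,3,4,5,6} D(W)={2,3,5,6}: Z {1,2,3,4,6}->{1,2,3,4}; V {1,2,3,4,5,6}->{1,2,3,4,5}
Constraint 2 (V + Z = W) on D(V)={1,2,3,4,5} D(Z)={1,2,3,4} D(W)={2,3,5,6}: no change
Constraint 3 (W + V = X) on D(W)={2,3,5,6} D(V)={1,2,3,4,5} D(X)={1,2,3,4,5,6}: W {2,3,5,6}->{2,3,5}; V {1,2,3,4,5}->{1,2,3,4}; X {1,2,3,4,5,6}->{3,4,5,6}
So after all 3 constraints: D(W) = {2,3,5}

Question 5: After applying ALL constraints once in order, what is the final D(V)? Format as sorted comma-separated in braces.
Answer: {1,2,3,4}

Derivation:
Constraint 1 (Z + V = W) on D(Z)={1,2,3,4,6} D(V)={1,2,3,4,5,6} D(W)={2,3,5,6}: Z {1,2,3,4,6}->{1,2,3,4}; V {1,2,3,4,5,6}->{1,2,3,4,5}
Constraint 2 (V + Z = W) on D(V)={1,2,3,4,5} D(Z)={1,2,3,4} D(W)={2,3,5,6}: no change
Constraint 3 (W + V = X) on D(W)={2,3,5,6} D(V)={1,2,3,4,5} D(X)={1,2,3,4,5,6}: W {2,3,5,6}->{2,3,5}; V {1,2,3,4,5}->{1,2,3,4}; X {1,2,3,4,5,6}->{3,4,5,6}
So after all 3 constraints: D(V) = {1,2,3,4}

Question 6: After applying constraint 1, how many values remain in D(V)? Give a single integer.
Answer: 5

Derivation:
Constraint 1 (Z + V = W) on D(Z)={1,2,3,4,6} D(V)={1,2,3,4,5,6} D(W)={2,3,5,6}: Z {1,2,3,4,6}->{1,2,3,4}; V {1,2,3,4,5,6}->{1,2,3,4,5}
So after constraint 1: D(V)={1,2,3,4,5}, size = 5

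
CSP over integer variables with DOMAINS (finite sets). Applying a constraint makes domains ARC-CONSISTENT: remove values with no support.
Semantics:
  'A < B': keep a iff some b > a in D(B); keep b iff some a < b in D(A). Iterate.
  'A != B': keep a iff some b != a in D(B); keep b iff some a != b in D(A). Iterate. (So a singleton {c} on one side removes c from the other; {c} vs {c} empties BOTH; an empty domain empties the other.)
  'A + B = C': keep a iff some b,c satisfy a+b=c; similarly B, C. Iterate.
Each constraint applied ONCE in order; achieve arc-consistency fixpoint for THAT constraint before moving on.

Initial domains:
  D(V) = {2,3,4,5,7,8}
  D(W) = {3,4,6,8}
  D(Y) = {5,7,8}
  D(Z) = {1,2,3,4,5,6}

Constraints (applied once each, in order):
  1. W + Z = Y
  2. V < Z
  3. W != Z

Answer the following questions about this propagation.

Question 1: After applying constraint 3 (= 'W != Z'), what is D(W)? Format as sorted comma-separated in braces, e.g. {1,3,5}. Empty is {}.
Answer: {3,4,6}

Derivation:
Constraint 1 (W + Z = Y) on D(W)={3,4,6,8} D(Z)={1,2,3,4,5,6} D(Y)={5,7,8}: W {3,4,6,8}->{3,4,6}; Z {1,2,3,4,5,6}->{1,2,3,4,5}
Constraint 2 (V < Z) on D(V)={2,3,4,5,7,8} D(Z)={1,2,3,4,5}: V {2,3,4,5,7,8}->{2,3,4}; Z {1,2,3,4,5}->{3,4,5}
Constraint 3 (W != Z) on D(W)={3,4,6} D(Z)={3,4,5}: no change
So after constraint 3: D(W) = {3,4,6}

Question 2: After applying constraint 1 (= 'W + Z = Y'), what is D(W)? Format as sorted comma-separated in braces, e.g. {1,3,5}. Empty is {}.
Answer: {3,4,6}

Derivation:
Constraint 1 (W + Z = Y) on D(W)={3,4,6,8} D(Z)={1,2,3,4,5,6} D(Y)={5,7,8}: W {3,4,6,8}->{3,4,6}; Z {1,2,3,4,5,6}->{1,2,3,4,5}
So after constraint 1: D(W) = {3,4,6}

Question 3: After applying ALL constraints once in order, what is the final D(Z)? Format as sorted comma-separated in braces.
Answer: {3,4,5}

Derivation:
Constraint 1 (W + Z = Y) on D(W)={3,4,6,8} D(Z)={1,2,3,4,5,6} D(Y)={5,7,8}: W {3,4,6,8}->{3,4,6}; Z {1,2,3,4,5,6}->{1,2,3,4,5}
Constraint 2 (V < Z) on D(V)={2,3,4,5,7,8} D(Z)={1,2,3,4,5}: V {2,3,4,5,7,8}->{2,3,4}; Z {1,2,3,4,5}->{3,4,5}
Constraint 3 (W != Z) on D(W)={3,4,6} D(Z)={3,4,5}: no change
So after all 3 constraints: D(Z) = {3,4,5}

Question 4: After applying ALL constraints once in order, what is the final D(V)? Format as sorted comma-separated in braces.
Constraint 1 (W + Z = Y) on D(W)={3,4,6,8} D(Z)={1,2,3,4,5,6} D(Y)={5,7,8}: W {3,4,6,8}->{3,4,6}; Z {1,2,3,4,5,6}->{1,2,3,4,5}
Constraint 2 (V < Z) on D(V)={2,3,4,5,7,8} D(Z)={1,2,3,4,5}: V {2,3,4,5,7,8}->{2,3,4}; Z {1,2,3,4,5}->{3,4,5}
Constraint 3 (W != Z) on D(W)={3,4,6} D(Z)={3,4,5}: no change
So after all 3 constraints: D(V) = {2,3,4}

Answer: {2,3,4}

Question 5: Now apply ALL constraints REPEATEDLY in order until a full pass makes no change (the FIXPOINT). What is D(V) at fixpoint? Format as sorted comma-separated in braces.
Answer: {2,3,4}

Derivation:
pass 0 (initial): D(V)={2,3,4,5,7,8}
pass 1: V {2,3,4,5,7,8}->{2,3,4}; W {3,4,6,8}->{3,4,6}; Z {1,2,3,4,5,6}->{3,4,5}
pass 2: W {3,4,6}->{3,4}; Y {5,7,8}->{7,8}
pass 3: no change
Fixpoint after 3 passes: D(V) = {2,3,4}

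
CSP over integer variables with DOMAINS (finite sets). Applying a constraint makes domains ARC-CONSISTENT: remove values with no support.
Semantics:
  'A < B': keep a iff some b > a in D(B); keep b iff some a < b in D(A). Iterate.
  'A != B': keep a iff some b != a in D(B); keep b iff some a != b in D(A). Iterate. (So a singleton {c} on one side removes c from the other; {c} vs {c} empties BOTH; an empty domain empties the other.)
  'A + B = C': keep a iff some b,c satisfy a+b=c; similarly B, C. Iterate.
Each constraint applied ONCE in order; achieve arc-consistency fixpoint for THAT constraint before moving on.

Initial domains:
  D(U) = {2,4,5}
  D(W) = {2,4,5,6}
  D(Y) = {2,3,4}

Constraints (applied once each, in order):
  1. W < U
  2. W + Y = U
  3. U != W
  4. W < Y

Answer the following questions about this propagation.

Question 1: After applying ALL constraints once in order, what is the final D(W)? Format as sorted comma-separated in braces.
Constraint 1 (W < U) on D(W)={2,4,5,6} D(U)={2,4,5}: W {2,4,5,6}->{2,4}; U {2,4,5}->{4,5}
Constraint 2 (W + Y = U) on D(W)={2,4} D(Y)={2,3,4} D(U)={4,5}: W {2,4}->{2}; Y {2,3,4}->{2,3}
Constraint 3 (U != W) on D(U)={4,5} D(W)={2}: no change
Constraint 4 (W < Y) on D(W)={2} D(Y)={2,3}: Y {2,3}->{3}
So after all 4 constraints: D(W) = {2}

Answer: {2}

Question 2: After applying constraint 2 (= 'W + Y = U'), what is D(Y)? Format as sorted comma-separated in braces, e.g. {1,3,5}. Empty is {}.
Constraint 1 (W < U) on D(W)={2,4,5,6} D(U)={2,4,5}: W {2,4,5,6}->{2,4}; U {2,4,5}->{4,5}
Constraint 2 (W + Y = U) on D(W)={2,4} D(Y)={2,3,4} D(U)={4,5}: W {2,4}->{2}; Y {2,3,4}->{2,3}
So after constraint 2: D(Y) = {2,3}

Answer: {2,3}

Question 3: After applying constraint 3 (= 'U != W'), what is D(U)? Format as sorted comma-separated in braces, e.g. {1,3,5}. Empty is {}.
Constraint 1 (W < U) on D(W)={2,4,5,6} D(U)={2,4,5}: W {2,4,5,6}->{2,4}; U {2,4,5}->{4,5}
Constraint 2 (W + Y = U) on D(W)={2,4} D(Y)={2,3,4} D(U)={4,5}: W {2,4}->{2}; Y {2,3,4}->{2,3}
Constraint 3 (U != W) on D(U)={4,5} D(W)={2}: no change
So after constraint 3: D(U) = {4,5}

Answer: {4,5}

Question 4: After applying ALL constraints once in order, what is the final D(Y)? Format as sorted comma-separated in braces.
Answer: {3}

Derivation:
Constraint 1 (W < U) on D(W)={2,4,5,6} D(U)={2,4,5}: W {2,4,5,6}->{2,4}; U {2,4,5}->{4,5}
Constraint 2 (W + Y = U) on D(W)={2,4} D(Y)={2,3,4} D(U)={4,5}: W {2,4}->{2}; Y {2,3,4}->{2,3}
Constraint 3 (U != W) on D(U)={4,5} D(W)={2}: no change
Constraint 4 (W < Y) on D(W)={2} D(Y)={2,3}: Y {2,3}->{3}
So after all 4 constraints: D(Y) = {3}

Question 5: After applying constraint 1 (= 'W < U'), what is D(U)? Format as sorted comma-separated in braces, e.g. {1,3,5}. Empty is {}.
Answer: {4,5}

Derivation:
Constraint 1 (W < U) on D(W)={2,4,5,6} D(U)={2,4,5}: W {2,4,5,6}->{2,4}; U {2,4,5}->{4,5}
So after constraint 1: D(U) = {4,5}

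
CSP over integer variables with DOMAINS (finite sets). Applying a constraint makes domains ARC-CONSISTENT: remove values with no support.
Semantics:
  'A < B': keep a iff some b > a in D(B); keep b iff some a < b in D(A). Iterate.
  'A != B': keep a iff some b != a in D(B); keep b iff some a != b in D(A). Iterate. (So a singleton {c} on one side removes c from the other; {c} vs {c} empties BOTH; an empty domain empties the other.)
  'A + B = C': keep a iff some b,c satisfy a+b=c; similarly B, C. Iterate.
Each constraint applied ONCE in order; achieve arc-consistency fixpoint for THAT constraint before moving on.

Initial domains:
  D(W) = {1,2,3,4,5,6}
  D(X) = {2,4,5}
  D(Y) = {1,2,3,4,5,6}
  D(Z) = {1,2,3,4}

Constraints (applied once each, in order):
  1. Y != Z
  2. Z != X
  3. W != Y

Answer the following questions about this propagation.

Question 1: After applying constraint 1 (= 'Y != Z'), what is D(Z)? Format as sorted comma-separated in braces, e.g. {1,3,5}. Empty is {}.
Answer: {1,2,3,4}

Derivation:
Constraint 1 (Y != Z) on D(Y)={1,2,3,4,5,6} D(Z)={1,2,3,4}: no change
So after constraint 1: D(Z) = {1,2,3,4}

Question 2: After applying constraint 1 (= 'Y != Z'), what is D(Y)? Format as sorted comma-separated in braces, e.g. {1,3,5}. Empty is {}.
Answer: {1,2,3,4,5,6}

Derivation:
Constraint 1 (Y != Z) on D(Y)={1,2,3,4,5,6} D(Z)={1,2,3,4}: no change
So after constraint 1: D(Y) = {1,2,3,4,5,6}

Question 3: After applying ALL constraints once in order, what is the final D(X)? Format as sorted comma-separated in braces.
Constraint 1 (Y != Z) on D(Y)={1,2,3,4,5,6} D(Z)={1,2,3,4}: no change
Constraint 2 (Z != X) on D(Z)={1,2,3,4} D(X)={2,4,5}: no change
Constraint 3 (W != Y) on D(W)={1,2,3,4,5,6} D(Y)={1,2,3,4,5,6}: no change
So after all 3 constraints: D(X) = {2,4,5}

Answer: {2,4,5}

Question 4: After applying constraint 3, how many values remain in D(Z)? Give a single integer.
Answer: 4

Derivation:
Constraint 1 (Y != Z) on D(Y)={1,2,3,4,5,6} D(Z)={1,2,3,4}: no change
Constraint 2 (Z != X) on D(Z)={1,2,3,4} D(X)={2,4,5}: no change
Constraint 3 (W != Y) on D(W)={1,2,3,4,5,6} D(Y)={1,2,3,4,5,6}: no change
So after constraint 3: D(Z)={1,2,3,4}, size = 4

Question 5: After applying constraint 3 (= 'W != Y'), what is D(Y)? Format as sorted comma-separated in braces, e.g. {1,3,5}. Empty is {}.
Constraint 1 (Y != Z) on D(Y)={1,2,3,4,5,6} D(Z)={1,2,3,4}: no change
Constraint 2 (Z != X) on D(Z)={1,2,3,4} D(X)={2,4,5}: no change
Constraint 3 (W != Y) on D(W)={1,2,3,4,5,6} D(Y)={1,2,3,4,5,6}: no change
So after constraint 3: D(Y) = {1,2,3,4,5,6}

Answer: {1,2,3,4,5,6}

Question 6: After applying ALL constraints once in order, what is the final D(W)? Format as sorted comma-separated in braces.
Constraint 1 (Y != Z) on D(Y)={1,2,3,4,5,6} D(Z)={1,2,3,4}: no change
Constraint 2 (Z != X) on D(Z)={1,2,3,4} D(X)={2,4,5}: no change
Constraint 3 (W != Y) on D(W)={1,2,3,4,5,6} D(Y)={1,2,3,4,5,6}: no change
So after all 3 constraints: D(W) = {1,2,3,4,5,6}

Answer: {1,2,3,4,5,6}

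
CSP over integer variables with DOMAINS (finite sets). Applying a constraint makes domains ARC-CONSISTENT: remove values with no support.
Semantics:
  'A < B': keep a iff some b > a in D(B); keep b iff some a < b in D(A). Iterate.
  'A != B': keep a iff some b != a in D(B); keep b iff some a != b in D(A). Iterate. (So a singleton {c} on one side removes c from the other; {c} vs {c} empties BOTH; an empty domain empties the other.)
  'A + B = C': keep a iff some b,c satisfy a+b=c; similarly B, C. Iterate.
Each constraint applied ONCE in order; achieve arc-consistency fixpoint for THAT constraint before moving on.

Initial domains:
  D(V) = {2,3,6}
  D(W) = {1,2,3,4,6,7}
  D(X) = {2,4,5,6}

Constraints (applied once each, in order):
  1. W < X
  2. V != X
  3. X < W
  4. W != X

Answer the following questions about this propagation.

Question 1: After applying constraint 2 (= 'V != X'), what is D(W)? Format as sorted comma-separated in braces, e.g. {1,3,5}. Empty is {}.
Answer: {1,2,3,4}

Derivation:
Constraint 1 (W < X) on D(W)={1,2,3,4,6,7} D(X)={2,4,5,6}: W {1,2,3,4,6,7}->{1,2,3,4}
Constraint 2 (V != X) on D(V)={2,3,6} D(X)={2,4,5,6}: no change
So after constraint 2: D(W) = {1,2,3,4}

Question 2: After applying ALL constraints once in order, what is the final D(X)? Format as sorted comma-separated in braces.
Constraint 1 (W < X) on D(W)={1,2,3,4,6,7} D(X)={2,4,5,6}: W {1,2,3,4,6,7}->{1,2,3,4}
Constraint 2 (V != X) on D(V)={2,3,6} D(X)={2,4,5,6}: no change
Constraint 3 (X < W) on D(X)={2,4,5,6} D(W)={1,2,3,4}: X {2,4,5,6}->{2}; W {1,2,3,4}->{3,4}
Constraint 4 (W != X) on D(W)={3,4} D(X)={2}: no change
So after all 4 constraints: D(X) = {2}

Answer: {2}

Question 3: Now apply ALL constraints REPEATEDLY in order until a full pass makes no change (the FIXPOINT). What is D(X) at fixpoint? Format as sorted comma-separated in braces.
Answer: {}

Derivation:
pass 0 (initial): D(X)={2,4,5,6}
pass 1: W {1,2,3,4,6,7}->{3,4}; X {2,4,5,6}->{2}
pass 2: V {2,3,6}->{}; W {3,4}->{}; X {2}->{}
pass 3: no change
Fixpoint after 3 passes: D(X) = {}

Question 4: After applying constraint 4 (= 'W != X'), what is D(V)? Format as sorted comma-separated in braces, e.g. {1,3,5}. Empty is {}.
Constraint 1 (W < X) on D(W)={1,2,3,4,6,7} D(X)={2,4,5,6}: W {1,2,3,4,6,7}->{1,2,3,4}
Constraint 2 (V != X) on D(V)={2,3,6} D(X)={2,4,5,6}: no change
Constraint 3 (X < W) on D(X)={2,4,5,6} D(W)={1,2,3,4}: X {2,4,5,6}->{2}; W {1,2,3,4}->{3,4}
Constraint 4 (W != X) on D(W)={3,4} D(X)={2}: no change
So after constraint 4: D(V) = {2,3,6}

Answer: {2,3,6}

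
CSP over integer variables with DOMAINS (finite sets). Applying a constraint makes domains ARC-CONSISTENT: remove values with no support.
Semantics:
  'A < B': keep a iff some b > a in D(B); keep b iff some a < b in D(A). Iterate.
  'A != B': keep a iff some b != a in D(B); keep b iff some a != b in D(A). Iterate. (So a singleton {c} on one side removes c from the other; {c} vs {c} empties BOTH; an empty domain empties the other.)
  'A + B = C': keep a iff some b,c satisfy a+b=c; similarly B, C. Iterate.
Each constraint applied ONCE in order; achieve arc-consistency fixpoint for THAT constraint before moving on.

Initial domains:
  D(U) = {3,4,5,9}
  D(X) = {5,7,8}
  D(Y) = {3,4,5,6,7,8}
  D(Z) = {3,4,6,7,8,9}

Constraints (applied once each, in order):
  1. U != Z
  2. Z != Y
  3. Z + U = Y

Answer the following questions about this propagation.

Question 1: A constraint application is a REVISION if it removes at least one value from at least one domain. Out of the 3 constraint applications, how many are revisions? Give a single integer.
Constraint 1 (U != Z) on D(U)={3,4,5,9} D(Z)={3,4,6,7,8,9}: no change => not a revision
Constraint 2 (Z != Y) on D(Z)={3,4,6,7,8,9} D(Y)={3,4,5,6,7,8}: no change => not a revision
Constraint 3 (Z + U = Y) on D(Z)={3,4,6,7,8,9} D(U)={3,4,5,9} D(Y)={3,4,5,6,7,8}: Z {3,4,6,7,8,9}->{3,4}; U {3,4,5,9}->{3,4,5}; Y {3,4,5,6,7,8}->{6,7,8} => REVISION
Total revisions = 1

Answer: 1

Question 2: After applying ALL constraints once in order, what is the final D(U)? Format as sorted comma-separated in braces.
Constraint 1 (U != Z) on D(U)={3,4,5,9} D(Z)={3,4,6,7,8,9}: no change
Constraint 2 (Z != Y) on D(Z)={3,4,6,7,8,9} D(Y)={3,4,5,6,7,8}: no change
Constraint 3 (Z + U = Y) on D(Z)={3,4,6,7,8,9} D(U)={3,4,5,9} D(Y)={3,4,5,6,7,8}: Z {3,4,6,7,8,9}->{3,4}; U {3,4,5,9}->{3,4,5}; Y {3,4,5,6,7,8}->{6,7,8}
So after all 3 constraints: D(U) = {3,4,5}

Answer: {3,4,5}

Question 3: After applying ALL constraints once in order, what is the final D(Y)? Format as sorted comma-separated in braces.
Constraint 1 (U != Z) on D(U)={3,4,5,9} D(Z)={3,4,6,7,8,9}: no change
Constraint 2 (Z != Y) on D(Z)={3,4,6,7,8,9} D(Y)={3,4,5,6,7,8}: no change
Constraint 3 (Z + U = Y) on D(Z)={3,4,6,7,8,9} D(U)={3,4,5,9} D(Y)={3,4,5,6,7,8}: Z {3,4,6,7,8,9}->{3,4}; U {3,4,5,9}->{3,4,5}; Y {3,4,5,6,7,8}->{6,7,8}
So after all 3 constraints: D(Y) = {6,7,8}

Answer: {6,7,8}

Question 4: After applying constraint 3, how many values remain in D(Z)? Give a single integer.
Constraint 1 (U != Z) on D(U)={3,4,5,9} D(Z)={3,4,6,7,8,9}: no change
Constraint 2 (Z != Y) on D(Z)={3,4,6,7,8,9} D(Y)={3,4,5,6,7,8}: no change
Constraint 3 (Z + U = Y) on D(Z)={3,4,6,7,8,9} D(U)={3,4,5,9} D(Y)={3,4,5,6,7,8}: Z {3,4,6,7,8,9}->{3,4}; U {3,4,5,9}->{3,4,5}; Y {3,4,5,6,7,8}->{6,7,8}
So after constraint 3: D(Z)={3,4}, size = 2

Answer: 2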